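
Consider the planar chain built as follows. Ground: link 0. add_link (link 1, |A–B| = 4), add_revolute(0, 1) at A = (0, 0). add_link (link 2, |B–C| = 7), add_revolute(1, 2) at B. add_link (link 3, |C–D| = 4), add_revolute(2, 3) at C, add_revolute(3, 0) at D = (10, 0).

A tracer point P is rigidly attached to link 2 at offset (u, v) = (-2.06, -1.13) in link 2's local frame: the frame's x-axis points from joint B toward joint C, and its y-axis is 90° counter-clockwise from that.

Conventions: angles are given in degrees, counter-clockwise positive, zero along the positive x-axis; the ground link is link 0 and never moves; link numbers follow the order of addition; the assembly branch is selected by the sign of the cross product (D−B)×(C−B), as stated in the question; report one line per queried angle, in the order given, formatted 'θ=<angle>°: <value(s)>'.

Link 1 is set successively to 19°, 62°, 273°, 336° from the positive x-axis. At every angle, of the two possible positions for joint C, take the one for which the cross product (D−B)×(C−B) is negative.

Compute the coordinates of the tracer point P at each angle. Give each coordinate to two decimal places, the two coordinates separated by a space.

A=(0,0), D=(10.00,0)
θ=19°: B = A + 4.00·(cos19°, sin19°) = (3.7821, 1.3023)
θ=19°: |BD| = 6.3528
θ=19°: circle(B,7.00) ∩ circle(D,4.00): a=5.7737, h=3.9579
θ=19°:   candidates: C₊=(10.2445,3.9925) cross=25.144; C₋=(8.6218,-3.7551) cross=-25.144
θ=19°:   branch - wants cross < 0 → take C=(8.6218,-3.7551) (cross=-25.144)
θ=19°: ex = (C−B)/|BC| = (0.6914,-0.7225); ey = (0.7225,0.6914)
θ=19°: P = B + -2.06·ex + -1.13·ey = (1.5414,2.0093)
θ=62°: B = A + 4.00·(cos62°, sin62°) = (1.8779, 3.5318)
θ=62°: |BD| = 8.8568
θ=62°: circle(B,7.00) ∩ circle(D,4.00): a=6.2914, h=3.0690
θ=62°:   candidates: C₊=(8.8712,3.8374) cross=27.181; C₋=(6.4236,-1.7914) cross=-27.181
θ=62°:   branch - wants cross < 0 → take C=(6.4236,-1.7914) (cross=-27.181)
θ=62°: ex = (C−B)/|BC| = (0.6494,-0.7605); ey = (0.7605,0.6494)
θ=62°: P = B + -2.06·ex + -1.13·ey = (-0.3192,4.3645)
θ=273°: B = A + 4.00·(cos273°, sin273°) = (0.2093, -3.9945)
θ=273°: |BD| = 10.5742
θ=273°: circle(B,7.00) ∩ circle(D,4.00): a=6.8475, h=1.4532
θ=273°:   candidates: C₊=(6.0005,-0.0623) cross=15.367; C₋=(7.0984,-2.7533) cross=-15.367
θ=273°:   branch - wants cross < 0 → take C=(7.0984,-2.7533) (cross=-15.367)
θ=273°: ex = (C−B)/|BC| = (0.9842,0.1773); ey = (-0.1773,0.9842)
θ=273°: P = B + -2.06·ex + -1.13·ey = (-1.6177,-5.4719)
θ=336°: B = A + 4.00·(cos336°, sin336°) = (3.6542, -1.6269)
θ=336°: |BD| = 6.5511
θ=336°: circle(B,7.00) ∩ circle(D,4.00): a=5.7942, h=3.9277
θ=336°:   candidates: C₊=(8.2914,3.6167) cross=25.731; C₋=(10.2423,-3.9927) cross=-25.731
θ=336°:   branch - wants cross < 0 → take C=(10.2423,-3.9927) (cross=-25.731)
θ=336°: ex = (C−B)/|BC| = (0.9412,-0.3380); ey = (0.3380,0.9412)
θ=336°: P = B + -2.06·ex + -1.13·ey = (1.3335,-1.9943)

θ=19°: 1.54 2.01
θ=62°: -0.32 4.36
θ=273°: -1.62 -5.47
θ=336°: 1.33 -1.99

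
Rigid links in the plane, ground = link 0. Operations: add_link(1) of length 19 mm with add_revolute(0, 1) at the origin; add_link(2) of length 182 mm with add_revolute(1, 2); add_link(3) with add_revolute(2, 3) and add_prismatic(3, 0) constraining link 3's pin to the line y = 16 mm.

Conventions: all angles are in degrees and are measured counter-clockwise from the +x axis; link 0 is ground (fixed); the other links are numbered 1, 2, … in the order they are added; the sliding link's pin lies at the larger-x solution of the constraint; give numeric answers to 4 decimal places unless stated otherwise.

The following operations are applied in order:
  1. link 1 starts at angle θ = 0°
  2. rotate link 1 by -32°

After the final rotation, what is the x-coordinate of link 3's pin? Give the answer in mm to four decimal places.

geometry: r = 19 mm, L = 182 mm, e = 16 mm; θ starts at 0°
rotate link 1 by -32°: θ ← 0° -32° = -32°
crank pin P = (r cos θ, r sin θ) = (16.112914, -10.068466)
h = r sin θ − e = -10.068466 − 16 = -26.068466
x = r cos θ + √(L² − h²) = 16.112914 + 180.123388 = 196.236302

196.2363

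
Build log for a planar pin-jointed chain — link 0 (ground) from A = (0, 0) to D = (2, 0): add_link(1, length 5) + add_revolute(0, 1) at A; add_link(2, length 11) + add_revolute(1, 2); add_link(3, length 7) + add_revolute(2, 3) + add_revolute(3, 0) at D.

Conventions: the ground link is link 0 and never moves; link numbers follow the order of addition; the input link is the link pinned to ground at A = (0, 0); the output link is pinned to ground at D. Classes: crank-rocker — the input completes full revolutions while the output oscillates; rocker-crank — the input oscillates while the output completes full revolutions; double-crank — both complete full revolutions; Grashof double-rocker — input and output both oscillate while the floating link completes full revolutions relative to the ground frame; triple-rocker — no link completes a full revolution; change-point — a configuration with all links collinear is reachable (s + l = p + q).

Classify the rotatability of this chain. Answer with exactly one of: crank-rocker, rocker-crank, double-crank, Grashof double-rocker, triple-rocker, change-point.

lengths: ground=2, input=5, coupler=11, output=7
sorted: s=2 (shortest), l=11 (longest), p+q=12
s + l = 13 vs p + q = 12
s + l > p + q → non-Grashof → no link fully rotates → triple-rocker

triple-rocker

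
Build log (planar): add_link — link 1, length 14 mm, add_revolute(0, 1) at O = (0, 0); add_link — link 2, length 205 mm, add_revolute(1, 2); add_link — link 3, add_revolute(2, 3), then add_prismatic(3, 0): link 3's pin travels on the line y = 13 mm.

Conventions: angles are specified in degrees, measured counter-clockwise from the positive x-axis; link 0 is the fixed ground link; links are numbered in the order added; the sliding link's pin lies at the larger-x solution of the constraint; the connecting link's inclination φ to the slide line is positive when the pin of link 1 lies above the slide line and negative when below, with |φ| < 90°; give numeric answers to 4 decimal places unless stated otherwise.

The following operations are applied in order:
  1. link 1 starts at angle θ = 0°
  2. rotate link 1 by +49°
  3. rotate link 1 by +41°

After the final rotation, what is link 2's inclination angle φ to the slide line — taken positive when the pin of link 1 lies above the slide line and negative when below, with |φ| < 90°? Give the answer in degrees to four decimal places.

geometry: r = 14 mm, L = 205 mm, e = 13 mm; θ starts at 0°
rotate link 1 by +49°: θ ← 0° +49° = 49°
rotate link 1 by +41°: θ ← 49° +41° = 90°
h = r sin θ − e = 14.000000 − 13 = 1.000000
sin φ = h / L = 1.000000 / 205 = 0.00487805
φ = arcsin(0.00487805) = 0.279493°

0.2795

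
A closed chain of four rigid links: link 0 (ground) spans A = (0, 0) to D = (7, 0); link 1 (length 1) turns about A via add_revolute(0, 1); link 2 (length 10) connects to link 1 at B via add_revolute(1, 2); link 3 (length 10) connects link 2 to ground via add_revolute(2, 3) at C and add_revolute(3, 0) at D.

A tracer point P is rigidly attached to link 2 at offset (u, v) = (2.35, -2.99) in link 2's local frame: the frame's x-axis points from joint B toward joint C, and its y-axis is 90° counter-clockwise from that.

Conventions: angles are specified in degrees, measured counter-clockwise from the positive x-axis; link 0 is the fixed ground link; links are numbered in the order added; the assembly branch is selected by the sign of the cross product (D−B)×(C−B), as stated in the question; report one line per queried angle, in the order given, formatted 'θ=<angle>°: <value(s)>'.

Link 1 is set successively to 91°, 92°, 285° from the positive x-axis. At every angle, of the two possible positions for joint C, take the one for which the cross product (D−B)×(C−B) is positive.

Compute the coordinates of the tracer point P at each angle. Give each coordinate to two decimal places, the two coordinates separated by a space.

A=(0,0), D=(7.00,0)
θ=91°: B = A + 1.00·(cos91°, sin91°) = (-0.0175, 0.9998)
θ=91°: |BD| = 7.0883
θ=91°: circle(B,10.00) ∩ circle(D,10.00): a=3.5442, h=9.3509
θ=91°:   candidates: C₊=(4.8103,9.7573) cross=66.282; C₋=(2.1723,-8.7575) cross=-66.282
θ=91°:   branch + wants cross > 0 → take C=(4.8103,9.7573) (cross=66.282)
θ=91°: ex = (C−B)/|BC| = (0.4828,0.8757); ey = (-0.8757,0.4828)
θ=91°: P = B + 2.35·ex + -2.99·ey = (3.7355,1.6144)
θ=92°: B = A + 1.00·(cos92°, sin92°) = (-0.0349, 0.9994)
θ=92°: |BD| = 7.1055
θ=92°: circle(B,10.00) ∩ circle(D,10.00): a=3.5528, h=9.3476
θ=92°:   candidates: C₊=(4.7973,9.7544) cross=66.420; C₋=(2.1678,-8.7550) cross=-66.420
θ=92°:   branch + wants cross > 0 → take C=(4.7973,9.7544) (cross=66.420)
θ=92°: ex = (C−B)/|BC| = (0.4832,0.8755); ey = (-0.8755,0.4832)
θ=92°: P = B + 2.35·ex + -2.99·ey = (3.7184,1.6120)
θ=285°: B = A + 1.00·(cos285°, sin285°) = (0.2588, -0.9659)
θ=285°: |BD| = 6.8100
θ=285°: circle(B,10.00) ∩ circle(D,10.00): a=3.4050, h=9.4024
θ=285°:   candidates: C₊=(2.2958,8.8244) cross=64.031; C₋=(4.9630,-9.7903) cross=-64.031
θ=285°:   branch + wants cross > 0 → take C=(2.2958,8.8244) (cross=64.031)
θ=285°: ex = (C−B)/|BC| = (0.2037,0.9790); ey = (-0.9790,0.2037)
θ=285°: P = B + 2.35·ex + -2.99·ey = (3.6648,0.7258)

θ=91°: 3.74 1.61
θ=92°: 3.72 1.61
θ=285°: 3.66 0.73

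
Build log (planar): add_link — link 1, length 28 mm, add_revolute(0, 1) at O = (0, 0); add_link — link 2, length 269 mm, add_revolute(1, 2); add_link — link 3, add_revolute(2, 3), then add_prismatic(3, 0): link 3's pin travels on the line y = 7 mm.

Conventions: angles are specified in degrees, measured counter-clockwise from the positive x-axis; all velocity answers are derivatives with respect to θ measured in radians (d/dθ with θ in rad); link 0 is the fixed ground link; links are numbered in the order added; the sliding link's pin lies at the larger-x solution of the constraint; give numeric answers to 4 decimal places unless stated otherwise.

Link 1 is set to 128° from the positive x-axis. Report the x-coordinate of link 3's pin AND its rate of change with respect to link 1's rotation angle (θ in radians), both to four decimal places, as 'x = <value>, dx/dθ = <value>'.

geometry: r = 28 mm, L = 269 mm, e = 7 mm
crank pin P = (r cos θ, r sin θ) = (-17.238521, 22.064301)
h = r sin θ − e = 22.064301 − 7 = 15.064301
x = r cos θ + √(L² − h²) = -17.238521 + 268.577860 = 251.339339
dx/dθ = −r sin θ − h·r cos θ/√(L² − h²) (θ in radians; h = 15.064301) = -21.097407

x = 251.3393, dx/dθ = -21.0974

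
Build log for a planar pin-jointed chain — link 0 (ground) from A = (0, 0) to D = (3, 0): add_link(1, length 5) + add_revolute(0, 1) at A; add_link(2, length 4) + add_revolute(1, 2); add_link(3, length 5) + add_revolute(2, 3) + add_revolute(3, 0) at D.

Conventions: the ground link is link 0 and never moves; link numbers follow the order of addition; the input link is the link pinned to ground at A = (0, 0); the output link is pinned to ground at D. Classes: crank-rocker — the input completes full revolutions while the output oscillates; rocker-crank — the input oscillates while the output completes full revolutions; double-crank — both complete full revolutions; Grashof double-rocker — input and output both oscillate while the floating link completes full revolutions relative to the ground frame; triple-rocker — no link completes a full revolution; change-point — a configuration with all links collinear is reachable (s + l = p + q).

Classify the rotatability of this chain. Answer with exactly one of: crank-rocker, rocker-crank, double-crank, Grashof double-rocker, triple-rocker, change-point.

lengths: ground=3, input=5, coupler=4, output=5
sorted: s=3 (shortest), l=5 (longest), p+q=9
s + l = 8 vs p + q = 9
s + l < p + q (Grashof) with shortest = ground link → double-crank

double-crank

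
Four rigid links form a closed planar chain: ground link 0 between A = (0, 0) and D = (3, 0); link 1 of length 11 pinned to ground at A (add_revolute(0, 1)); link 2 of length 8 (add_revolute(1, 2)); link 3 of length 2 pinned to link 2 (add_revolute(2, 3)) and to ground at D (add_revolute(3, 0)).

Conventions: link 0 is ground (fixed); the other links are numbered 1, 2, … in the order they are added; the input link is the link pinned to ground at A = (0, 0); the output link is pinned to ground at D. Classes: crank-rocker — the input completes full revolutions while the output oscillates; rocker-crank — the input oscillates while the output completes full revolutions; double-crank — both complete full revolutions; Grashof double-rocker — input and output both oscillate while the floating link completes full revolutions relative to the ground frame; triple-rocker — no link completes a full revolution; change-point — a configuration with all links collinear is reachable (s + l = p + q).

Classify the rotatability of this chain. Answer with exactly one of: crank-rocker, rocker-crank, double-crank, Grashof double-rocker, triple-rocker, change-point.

lengths: ground=3, input=11, coupler=8, output=2
sorted: s=2 (shortest), l=11 (longest), p+q=11
s + l = 13 vs p + q = 11
s + l > p + q → non-Grashof → no link fully rotates → triple-rocker

triple-rocker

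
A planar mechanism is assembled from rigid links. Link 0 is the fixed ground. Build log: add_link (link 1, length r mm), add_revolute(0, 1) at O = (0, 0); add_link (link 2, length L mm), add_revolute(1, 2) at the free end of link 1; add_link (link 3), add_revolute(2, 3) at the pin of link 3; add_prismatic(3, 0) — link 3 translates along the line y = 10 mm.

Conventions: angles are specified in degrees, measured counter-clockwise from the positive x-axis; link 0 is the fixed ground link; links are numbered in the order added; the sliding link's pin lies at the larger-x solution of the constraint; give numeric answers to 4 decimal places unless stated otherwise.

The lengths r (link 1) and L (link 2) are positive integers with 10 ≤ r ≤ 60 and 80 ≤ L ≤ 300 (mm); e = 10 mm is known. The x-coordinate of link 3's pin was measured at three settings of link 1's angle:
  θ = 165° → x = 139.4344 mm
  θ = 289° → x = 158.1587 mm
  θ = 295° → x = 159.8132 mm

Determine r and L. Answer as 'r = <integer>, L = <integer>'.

constraint per measurement: (x − r cos θ)² + (r sin θ − e)² = L²
subtracting the θ₁ and θ₂ equations cancels the r² and L² terms:
r = (x₁² − x₂²) / (2[(x₁cos θ₁ + e sin θ₁) − (x₂cos θ₂ + e sin θ₂)]) = 16.0001 → r = 16
L² = (x₁ − r cos θ₁)² + (r sin θ₁ − e)² = 24024.9950 → L = 155.0000 → L = 155
check at θ₃=295°: x = 159.8132 (printed 159.8132) ✓

r = 16, L = 155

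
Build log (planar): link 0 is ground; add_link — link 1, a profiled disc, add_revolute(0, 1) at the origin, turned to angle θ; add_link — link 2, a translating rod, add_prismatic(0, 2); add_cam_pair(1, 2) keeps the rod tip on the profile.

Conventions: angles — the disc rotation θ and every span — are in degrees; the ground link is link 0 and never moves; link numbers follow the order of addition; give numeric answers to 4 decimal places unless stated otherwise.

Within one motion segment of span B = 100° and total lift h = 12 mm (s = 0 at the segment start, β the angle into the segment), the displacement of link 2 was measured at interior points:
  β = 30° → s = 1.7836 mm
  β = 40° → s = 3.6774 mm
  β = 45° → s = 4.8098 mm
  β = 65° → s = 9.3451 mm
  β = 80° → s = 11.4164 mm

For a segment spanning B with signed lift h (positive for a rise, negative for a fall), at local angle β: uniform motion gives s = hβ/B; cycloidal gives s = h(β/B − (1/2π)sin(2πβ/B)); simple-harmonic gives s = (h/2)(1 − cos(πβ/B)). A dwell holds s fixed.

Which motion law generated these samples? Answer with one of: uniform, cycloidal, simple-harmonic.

candidates at β/B = r: uniform s = h·r (linear in β); cycloidal s = h·(r − sin(2πr)/(2π)); simple-harmonic s = (h/2)(1 − cos(πr))
β=30°: printed 1.7836 | uniform 3.6000, cycloidal 1.7836, simple-harmonic 2.4733
β=40°: printed 3.6774 | uniform 4.8000, cycloidal 3.6774, simple-harmonic 4.1459
β=45°: printed 4.8098 | uniform 5.4000, cycloidal 4.8098, simple-harmonic 5.0614
β=65°: printed 9.3451 | uniform 7.8000, cycloidal 9.3451, simple-harmonic 8.7239
β=80°: printed 11.4164 | uniform 9.6000, cycloidal 11.4164, simple-harmonic 10.8541
only one law matches every sample → cycloidal

cycloidal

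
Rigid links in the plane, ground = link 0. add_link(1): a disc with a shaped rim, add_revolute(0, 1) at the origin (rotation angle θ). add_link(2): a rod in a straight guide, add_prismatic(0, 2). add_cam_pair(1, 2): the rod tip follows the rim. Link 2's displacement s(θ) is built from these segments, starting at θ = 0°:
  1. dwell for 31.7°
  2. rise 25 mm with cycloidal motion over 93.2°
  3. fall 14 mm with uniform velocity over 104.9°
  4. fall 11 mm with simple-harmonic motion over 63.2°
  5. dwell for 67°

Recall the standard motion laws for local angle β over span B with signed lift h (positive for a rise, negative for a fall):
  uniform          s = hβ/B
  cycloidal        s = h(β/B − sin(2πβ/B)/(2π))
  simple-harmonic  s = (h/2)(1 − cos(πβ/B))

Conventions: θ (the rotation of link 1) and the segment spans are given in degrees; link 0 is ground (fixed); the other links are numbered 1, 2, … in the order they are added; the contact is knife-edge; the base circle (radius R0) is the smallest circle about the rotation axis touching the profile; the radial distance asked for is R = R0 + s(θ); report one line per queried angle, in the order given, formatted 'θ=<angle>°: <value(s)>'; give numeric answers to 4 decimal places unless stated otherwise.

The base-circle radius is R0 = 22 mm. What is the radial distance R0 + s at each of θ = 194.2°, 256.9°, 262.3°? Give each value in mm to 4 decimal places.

segment 1 (0° to 31.7°, dwell): s unchanged at 0.0000
segment 2 (31.7° to 124.9°, cycloidal, h = 25) is passed completely: s = 0.0000 + (25) = 25.0000
θ = 194.2° falls in segment 3 (124.9° to 229.8°, uniform, h = -14): β = 194.2 − 124.9 = 69.3°, B = 104.9°; Δs = -14·69.3/104.9 = -9.2488; s = 25.0000 − 9.2488 = 15.7512
segment 3 (124.9° to 229.8°, uniform, h = -14) is passed completely: s = 25.0000 + (-14) = 11.0000
θ = 256.9° falls in segment 4 (229.8° to 293°, simple-harmonic, h = -11): β = 256.9 − 229.8 = 27.1°, B = 63.2°; Δs = -11/2·(1 − cos(π·0.4288)) = -4.2799; s = 11.0000 − 4.2799 = 6.7201
θ = 262.3° falls in segment 4 (229.8° to 293°, simple-harmonic, h = -11): β = 262.3 − 229.8 = 32.5°, B = 63.2°; Δs = -11/2·(1 − cos(π·0.5142)) = -5.7460; s = 11.0000 − 5.7460 = 5.2540
θ=194.2°: R = R0 + s = 22 + 15.7512 = 37.7512
θ=256.9°: R = R0 + s = 22 + 6.7201 = 28.7201
θ=262.3°: R = R0 + s = 22 + 5.2540 = 27.2540

θ=194.2°: 37.7512
θ=256.9°: 28.7201
θ=262.3°: 27.2540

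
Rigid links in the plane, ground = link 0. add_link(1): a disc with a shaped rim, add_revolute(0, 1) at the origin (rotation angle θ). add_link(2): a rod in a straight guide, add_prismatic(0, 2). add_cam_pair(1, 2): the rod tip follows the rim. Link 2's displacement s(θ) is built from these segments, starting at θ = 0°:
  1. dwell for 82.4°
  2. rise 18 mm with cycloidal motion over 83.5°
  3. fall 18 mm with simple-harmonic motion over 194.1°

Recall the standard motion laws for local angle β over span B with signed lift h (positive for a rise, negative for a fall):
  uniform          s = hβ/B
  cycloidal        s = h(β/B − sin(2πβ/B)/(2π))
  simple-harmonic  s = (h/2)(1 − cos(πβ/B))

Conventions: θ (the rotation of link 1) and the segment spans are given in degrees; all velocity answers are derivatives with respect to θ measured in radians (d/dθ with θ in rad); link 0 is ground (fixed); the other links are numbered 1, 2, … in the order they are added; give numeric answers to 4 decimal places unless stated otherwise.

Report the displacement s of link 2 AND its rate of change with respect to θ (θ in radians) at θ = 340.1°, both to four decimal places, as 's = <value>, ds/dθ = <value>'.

segment 1 (0° to 82.4°, dwell): s unchanged at 0.0000
segment 2 (82.4° to 165.9°, cycloidal, h = 18) is passed completely: s = 0.0000 + (18) = 18.0000
θ = 340.1° falls in segment 3 (165.9° to 360°, simple-harmonic, h = -18): β = 340.1 − 165.9 = 174.2°, B = 194.1°; Δs = -18/2·(1 − cos(π·0.8975)) = -17.5372; s = 18.0000 − 17.5372 = 0.4628
velocity in seg [165.9°–360°] (simple-harmonic), θ in radians: β = 174.2° = 3.0404 rad, B = 194.1° = 3.3877 rad; ds/dθ = (πh/(2B)) sin(πβ/B) = (π·(-18)/(2·3.3877)) sin(π·0.8975) = -2.641993 mm/rad

s = 0.4628, ds/dθ = -2.6420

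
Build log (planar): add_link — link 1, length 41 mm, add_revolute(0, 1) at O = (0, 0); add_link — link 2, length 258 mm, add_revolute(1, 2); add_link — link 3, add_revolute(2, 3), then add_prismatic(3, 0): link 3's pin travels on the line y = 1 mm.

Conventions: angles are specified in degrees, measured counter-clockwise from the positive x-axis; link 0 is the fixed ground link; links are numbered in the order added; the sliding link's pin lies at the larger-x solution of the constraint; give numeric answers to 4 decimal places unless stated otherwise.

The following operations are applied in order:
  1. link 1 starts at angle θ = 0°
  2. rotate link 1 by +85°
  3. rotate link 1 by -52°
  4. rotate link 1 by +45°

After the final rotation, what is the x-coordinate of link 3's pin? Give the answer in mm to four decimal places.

geometry: r = 41 mm, L = 258 mm, e = 1 mm; θ starts at 0°
rotate link 1 by +85°: θ ← 0° +85° = 85°
rotate link 1 by -52°: θ ← 85° -52° = 33°
rotate link 1 by +45°: θ ← 33° +45° = 78°
crank pin P = (r cos θ, r sin θ) = (8.524379, 40.104052)
h = r sin θ − e = 40.104052 − 1 = 39.104052
x = r cos θ + √(L² − h²) = 8.524379 + 255.019358 = 263.543738

263.5437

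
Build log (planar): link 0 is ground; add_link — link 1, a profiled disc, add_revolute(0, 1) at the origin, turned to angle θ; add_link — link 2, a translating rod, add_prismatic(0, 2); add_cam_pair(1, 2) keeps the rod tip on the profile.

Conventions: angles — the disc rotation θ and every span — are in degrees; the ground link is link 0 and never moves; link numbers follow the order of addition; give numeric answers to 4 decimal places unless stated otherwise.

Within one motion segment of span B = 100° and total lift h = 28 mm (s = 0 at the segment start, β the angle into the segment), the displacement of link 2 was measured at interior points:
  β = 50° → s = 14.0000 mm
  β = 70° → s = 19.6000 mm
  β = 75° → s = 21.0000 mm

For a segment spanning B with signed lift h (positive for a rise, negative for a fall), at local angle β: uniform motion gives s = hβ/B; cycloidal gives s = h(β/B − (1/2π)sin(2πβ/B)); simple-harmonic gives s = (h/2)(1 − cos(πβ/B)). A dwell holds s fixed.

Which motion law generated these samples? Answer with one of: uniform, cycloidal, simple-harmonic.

candidates at β/B = r: uniform s = h·r (linear in β); cycloidal s = h·(r − sin(2πr)/(2π)); simple-harmonic s = (h/2)(1 − cos(πr))
β=50°: printed 14.0000 | uniform 14.0000, cycloidal 14.0000, simple-harmonic 14.0000
β=70°: printed 19.6000 | uniform 19.6000, cycloidal 23.8382, simple-harmonic 22.2290
β=75°: printed 21.0000 | uniform 21.0000, cycloidal 25.4563, simple-harmonic 23.8995
only one law matches every sample → uniform

uniform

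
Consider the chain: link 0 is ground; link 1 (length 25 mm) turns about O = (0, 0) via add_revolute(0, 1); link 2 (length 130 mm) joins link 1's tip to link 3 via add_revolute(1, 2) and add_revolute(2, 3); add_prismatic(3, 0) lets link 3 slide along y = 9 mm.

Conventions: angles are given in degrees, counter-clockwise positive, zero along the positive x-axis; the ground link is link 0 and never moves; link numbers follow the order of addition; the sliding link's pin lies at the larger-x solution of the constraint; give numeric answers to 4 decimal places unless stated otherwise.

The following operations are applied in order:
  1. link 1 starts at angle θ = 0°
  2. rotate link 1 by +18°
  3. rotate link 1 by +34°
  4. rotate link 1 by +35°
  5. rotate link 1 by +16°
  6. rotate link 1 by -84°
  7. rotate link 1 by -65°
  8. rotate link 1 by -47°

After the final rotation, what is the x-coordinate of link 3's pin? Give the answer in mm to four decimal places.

geometry: r = 25 mm, L = 130 mm, e = 9 mm; θ starts at 0°
rotate link 1 by +18°: θ ← 0° +18° = 18°
rotate link 1 by +34°: θ ← 18° +34° = 52°
rotate link 1 by +35°: θ ← 52° +35° = 87°
rotate link 1 by +16°: θ ← 87° +16° = 103°
rotate link 1 by -84°: θ ← 103° -84° = 19°
rotate link 1 by -65°: θ ← 19° -65° = -46°
rotate link 1 by -47°: θ ← -46° -47° = -93°
crank pin P = (r cos θ, r sin θ) = (-1.308399, -24.965738)
h = r sin θ − e = -24.965738 − 9 = -33.965738
x = r cos θ + √(L² − h²) = -1.308399 + 125.484376 = 124.175977

124.1760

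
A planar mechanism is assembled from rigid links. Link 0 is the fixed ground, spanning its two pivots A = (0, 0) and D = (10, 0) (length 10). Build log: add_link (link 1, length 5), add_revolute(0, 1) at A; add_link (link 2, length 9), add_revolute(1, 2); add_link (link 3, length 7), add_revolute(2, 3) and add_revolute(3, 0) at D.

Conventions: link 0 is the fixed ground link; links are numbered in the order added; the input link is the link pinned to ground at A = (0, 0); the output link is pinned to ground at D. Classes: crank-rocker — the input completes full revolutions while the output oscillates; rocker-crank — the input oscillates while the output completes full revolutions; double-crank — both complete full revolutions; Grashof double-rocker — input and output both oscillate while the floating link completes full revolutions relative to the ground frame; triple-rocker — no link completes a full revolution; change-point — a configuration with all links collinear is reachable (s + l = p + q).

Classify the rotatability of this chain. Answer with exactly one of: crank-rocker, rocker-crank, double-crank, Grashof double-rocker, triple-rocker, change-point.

lengths: ground=10, input=5, coupler=9, output=7
sorted: s=5 (shortest), l=10 (longest), p+q=16
s + l = 15 vs p + q = 16
s + l < p + q (Grashof) with shortest = input link → crank-rocker

crank-rocker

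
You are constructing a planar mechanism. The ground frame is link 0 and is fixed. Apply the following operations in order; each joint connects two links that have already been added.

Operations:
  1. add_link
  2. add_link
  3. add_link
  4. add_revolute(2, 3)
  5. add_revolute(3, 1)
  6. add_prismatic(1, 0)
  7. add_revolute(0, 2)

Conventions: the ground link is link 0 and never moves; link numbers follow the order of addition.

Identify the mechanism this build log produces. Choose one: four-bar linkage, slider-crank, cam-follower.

links: 4 (incl. ground); joints: 3 revolute, 1 prismatic, 0 higher (cam) pair, forming one closed loop
4 links, 3 revolutes + 1 prismatic in one loop → slider-crank

slider-crank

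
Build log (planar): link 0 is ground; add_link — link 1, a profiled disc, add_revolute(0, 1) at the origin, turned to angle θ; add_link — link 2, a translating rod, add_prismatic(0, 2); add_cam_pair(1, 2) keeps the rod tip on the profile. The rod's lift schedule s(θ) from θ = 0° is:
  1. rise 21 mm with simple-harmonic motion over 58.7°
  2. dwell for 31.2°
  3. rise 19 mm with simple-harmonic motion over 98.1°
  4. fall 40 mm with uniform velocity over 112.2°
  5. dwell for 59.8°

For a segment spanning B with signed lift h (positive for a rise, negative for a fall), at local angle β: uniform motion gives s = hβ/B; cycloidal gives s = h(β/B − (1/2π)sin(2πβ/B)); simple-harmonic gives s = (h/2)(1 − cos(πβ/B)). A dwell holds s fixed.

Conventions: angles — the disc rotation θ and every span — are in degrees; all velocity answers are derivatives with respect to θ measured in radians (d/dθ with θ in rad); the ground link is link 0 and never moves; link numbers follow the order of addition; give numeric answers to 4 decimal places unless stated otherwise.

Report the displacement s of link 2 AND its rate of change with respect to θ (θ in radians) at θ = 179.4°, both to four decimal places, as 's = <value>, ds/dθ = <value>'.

seg 1 [0°–58.7°] simple-harmonic, h=21: full span → s += 21 → s = 21.0000
seg 2 [58.7°–89.9°] dwell: s stays 21.0000
seg 3 [89.9°–188°] simple-harmonic, h=19: θ=179.4° here. β=89.5, B=98.1. 19/2·(1 − cos(π·0.9123)) = 18.6420 → s = 39.6420
velocity in seg [89.9°–188°] (simple-harmonic), θ in radians: β = 89.5° = 1.5621 rad, B = 98.1° = 1.7122 rad; ds/dθ = (πh/(2B)) sin(πβ/B) = (π·19/(2·1.7122)) sin(π·0.9123) = 4.740261 mm/rad

s = 39.6420, ds/dθ = 4.7403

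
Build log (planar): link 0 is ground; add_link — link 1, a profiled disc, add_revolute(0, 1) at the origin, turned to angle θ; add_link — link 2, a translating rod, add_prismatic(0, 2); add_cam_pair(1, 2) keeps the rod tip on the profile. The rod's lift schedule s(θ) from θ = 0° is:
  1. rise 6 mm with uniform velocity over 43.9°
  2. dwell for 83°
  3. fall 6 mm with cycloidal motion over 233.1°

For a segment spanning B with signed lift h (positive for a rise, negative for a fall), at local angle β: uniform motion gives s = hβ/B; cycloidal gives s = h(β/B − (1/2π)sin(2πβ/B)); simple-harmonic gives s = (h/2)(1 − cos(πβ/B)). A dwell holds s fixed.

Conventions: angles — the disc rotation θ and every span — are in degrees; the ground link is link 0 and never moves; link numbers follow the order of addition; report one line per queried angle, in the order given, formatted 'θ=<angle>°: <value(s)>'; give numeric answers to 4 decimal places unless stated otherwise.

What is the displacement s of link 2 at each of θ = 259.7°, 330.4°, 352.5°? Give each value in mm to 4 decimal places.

seg 1 [0°–43.9°] uniform, h=6: full span → s += 6 → s = 6.0000
seg 2 [43.9°–126.9°] dwell: s stays 6.0000
seg 3 [126.9°–360°] cycloidal, h=-6: θ=259.7° here. β=132.8, B=233.1. -6·(0.5697 − sin(2π·0.5697)/(2π)) = -3.8233 → s = 2.1767
seg 3 [126.9°–360°] cycloidal, h=-6: θ=330.4° here. β=203.5, B=233.1. -6·(0.8730 − sin(2π·0.8730)/(2π)) = -5.9217 → s = 0.0783
seg 3 [126.9°–360°] cycloidal, h=-6: θ=352.5° here. β=225.6, B=233.1. -6·(0.9678 − sin(2π·0.9678)/(2π)) = -5.9987 → s = 0.0013

θ=259.7°: 2.1767
θ=330.4°: 0.0783
θ=352.5°: 0.0013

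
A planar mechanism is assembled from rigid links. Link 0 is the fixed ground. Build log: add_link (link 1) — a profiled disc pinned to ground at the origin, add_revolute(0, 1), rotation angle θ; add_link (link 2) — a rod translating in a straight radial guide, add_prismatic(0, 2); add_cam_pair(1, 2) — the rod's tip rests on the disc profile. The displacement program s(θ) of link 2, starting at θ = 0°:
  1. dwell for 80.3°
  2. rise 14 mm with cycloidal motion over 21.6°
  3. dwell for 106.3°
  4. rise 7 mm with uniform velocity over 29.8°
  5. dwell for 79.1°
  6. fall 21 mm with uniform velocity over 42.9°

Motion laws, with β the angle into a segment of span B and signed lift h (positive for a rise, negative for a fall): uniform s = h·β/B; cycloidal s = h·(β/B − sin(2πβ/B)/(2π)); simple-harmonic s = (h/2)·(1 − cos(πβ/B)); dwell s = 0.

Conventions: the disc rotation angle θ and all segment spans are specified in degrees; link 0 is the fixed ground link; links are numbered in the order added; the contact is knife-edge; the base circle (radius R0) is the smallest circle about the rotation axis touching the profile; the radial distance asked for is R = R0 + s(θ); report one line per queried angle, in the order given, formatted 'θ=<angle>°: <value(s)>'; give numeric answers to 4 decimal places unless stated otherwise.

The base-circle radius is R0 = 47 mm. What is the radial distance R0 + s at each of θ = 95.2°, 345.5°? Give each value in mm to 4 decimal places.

seg 1 [0°–80.3°] dwell: s stays 0.0000
seg 2 [80.3°–101.9°] cycloidal, h=14: θ=95.2° here. β=14.9, B=21.6. 14·(0.6898 − sin(2π·0.6898)/(2π)) = 11.7282 → s = 11.7282
seg 2 [80.3°–101.9°] cycloidal, h=14: full span → s += 14 → s = 14.0000
seg 3 [101.9°–208.2°] dwell: s stays 14.0000
seg 4 [208.2°–238°] uniform, h=7: full span → s += 7 → s = 21.0000
seg 5 [238°–317.1°] dwell: s stays 21.0000
seg 6 [317.1°–360°] uniform, h=-21: θ=345.5° here. β=28.4, B=42.9. -21·28.4/42.9 = -13.9021 → s = 7.0979
θ=95.2°: R = R0 + s = 47 + 11.7282 = 58.7282
θ=345.5°: R = R0 + s = 47 + 7.0979 = 54.0979

θ=95.2°: 58.7282
θ=345.5°: 54.0979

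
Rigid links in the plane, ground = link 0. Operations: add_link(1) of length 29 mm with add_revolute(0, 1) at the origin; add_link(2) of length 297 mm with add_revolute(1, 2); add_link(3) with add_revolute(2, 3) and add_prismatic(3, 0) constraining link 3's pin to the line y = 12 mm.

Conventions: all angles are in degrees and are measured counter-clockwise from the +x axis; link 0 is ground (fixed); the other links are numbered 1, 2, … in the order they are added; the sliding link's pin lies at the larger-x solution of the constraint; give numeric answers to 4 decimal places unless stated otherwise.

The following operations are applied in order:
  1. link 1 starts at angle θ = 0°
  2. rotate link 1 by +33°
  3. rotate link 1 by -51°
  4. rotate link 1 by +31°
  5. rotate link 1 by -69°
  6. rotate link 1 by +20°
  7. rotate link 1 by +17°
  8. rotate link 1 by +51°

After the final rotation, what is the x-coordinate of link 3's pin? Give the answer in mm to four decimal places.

geometry: r = 29 mm, L = 297 mm, e = 12 mm; θ starts at 0°
rotate link 1 by +33°: θ ← 0° +33° = 33°
rotate link 1 by -51°: θ ← 33° -51° = -18°
rotate link 1 by +31°: θ ← -18° +31° = 13°
rotate link 1 by -69°: θ ← 13° -69° = -56°
rotate link 1 by +20°: θ ← -56° +20° = -36°
rotate link 1 by +17°: θ ← -36° +17° = -19°
rotate link 1 by +51°: θ ← -19° +51° = 32°
crank pin P = (r cos θ, r sin θ) = (24.593395, 15.367659)
h = r sin θ − e = 15.367659 − 12 = 3.367659
x = r cos θ + √(L² − h²) = 24.593395 + 296.980907 = 321.574301

321.5743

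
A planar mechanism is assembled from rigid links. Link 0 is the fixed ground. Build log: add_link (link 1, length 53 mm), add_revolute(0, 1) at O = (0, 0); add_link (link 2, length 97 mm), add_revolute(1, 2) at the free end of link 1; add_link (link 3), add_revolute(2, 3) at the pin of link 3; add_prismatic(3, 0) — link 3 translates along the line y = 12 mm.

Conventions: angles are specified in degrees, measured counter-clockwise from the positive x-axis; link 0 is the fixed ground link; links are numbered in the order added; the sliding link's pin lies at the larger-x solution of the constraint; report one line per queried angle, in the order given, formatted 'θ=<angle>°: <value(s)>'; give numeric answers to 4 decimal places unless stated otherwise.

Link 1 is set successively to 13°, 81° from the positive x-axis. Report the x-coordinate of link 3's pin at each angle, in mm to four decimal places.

geometry: r = 53 mm, L = 97 mm, e = 12 mm
θ=13°: crank pin P = (r cos θ, r sin θ) = (51.641613, 11.922406)
θ=13°: h = r sin θ − e = 11.922406 − 12 = -0.077594
θ=13°: x = r cos θ + √(L² − h²) = 51.641613 + 96.999969 = 148.641582
θ=81°: crank pin P = (r cos θ, r sin θ) = (8.291027, 52.347482)
θ=81°: h = r sin θ − e = 52.347482 − 12 = 40.347482
θ=81°: x = r cos θ + √(L² − h²) = 8.291027 + 88.210434 = 96.501461

θ=13°: 148.6416
θ=81°: 96.5015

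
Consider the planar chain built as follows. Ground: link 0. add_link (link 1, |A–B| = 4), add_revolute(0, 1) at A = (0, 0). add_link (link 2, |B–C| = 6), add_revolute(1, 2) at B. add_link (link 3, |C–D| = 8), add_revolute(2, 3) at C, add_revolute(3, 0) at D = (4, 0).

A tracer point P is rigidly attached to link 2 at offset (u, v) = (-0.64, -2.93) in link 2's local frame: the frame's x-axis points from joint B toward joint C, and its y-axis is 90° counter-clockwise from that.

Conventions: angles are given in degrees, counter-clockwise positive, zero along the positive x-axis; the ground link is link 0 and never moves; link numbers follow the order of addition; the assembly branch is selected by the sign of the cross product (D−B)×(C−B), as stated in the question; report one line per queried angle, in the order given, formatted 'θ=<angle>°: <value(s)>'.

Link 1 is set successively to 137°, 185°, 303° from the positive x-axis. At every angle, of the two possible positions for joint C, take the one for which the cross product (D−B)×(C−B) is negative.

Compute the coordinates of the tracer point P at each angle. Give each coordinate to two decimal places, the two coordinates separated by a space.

A=(0,0), D=(4.00,0)
θ=137°: B = A + 4.00·(cos137°, sin137°) = (-2.9254, 2.7280)
θ=137°: |BD| = 7.4433
θ=137°: circle(B,6.00) ∩ circle(D,8.00): a=1.8408, h=5.7106
θ=137°:   candidates: C₊=(0.8803,7.3666) cross=42.506; C₋=(-3.3057,-3.2599) cross=-42.506
θ=137°:   branch - wants cross < 0 → take C=(-3.3057,-3.2599) (cross=-42.506)
θ=137°: ex = (C−B)/|BC| = (-0.0634,-0.9980); ey = (0.9980,-0.0634)
θ=137°: P = B + -0.64·ex + -2.93·ey = (-5.8090,3.5524)
θ=185°: B = A + 4.00·(cos185°, sin185°) = (-3.9848, -0.3486)
θ=185°: |BD| = 7.9924
θ=185°: circle(B,6.00) ∩ circle(D,8.00): a=2.2445, h=5.5644
θ=185°:   candidates: C₊=(-1.9851,5.3083) cross=44.473; C₋=(-1.4997,-5.8098) cross=-44.473
θ=185°:   branch - wants cross < 0 → take C=(-1.4997,-5.8098) (cross=-44.473)
θ=185°: ex = (C−B)/|BC| = (0.4142,-0.9102); ey = (0.9102,0.4142)
θ=185°: P = B + -0.64·ex + -2.93·ey = (-6.9167,-0.9797)
θ=303°: B = A + 4.00·(cos303°, sin303°) = (2.1786, -3.3547)
θ=303°: |BD| = 3.8173
θ=303°: circle(B,6.00) ∩ circle(D,8.00): a=-1.7589, h=5.7364
θ=303°:   candidates: C₊=(-3.7020,-2.1633) cross=21.897; C₋=(6.3805,-7.6376) cross=-21.897
θ=303°:   branch - wants cross < 0 → take C=(6.3805,-7.6376) (cross=-21.897)
θ=303°: ex = (C−B)/|BC| = (0.7003,-0.7138); ey = (0.7138,0.7003)
θ=303°: P = B + -0.64·ex + -2.93·ey = (-0.3612,-4.9498)

θ=137°: -5.81 3.55
θ=185°: -6.92 -0.98
θ=303°: -0.36 -4.95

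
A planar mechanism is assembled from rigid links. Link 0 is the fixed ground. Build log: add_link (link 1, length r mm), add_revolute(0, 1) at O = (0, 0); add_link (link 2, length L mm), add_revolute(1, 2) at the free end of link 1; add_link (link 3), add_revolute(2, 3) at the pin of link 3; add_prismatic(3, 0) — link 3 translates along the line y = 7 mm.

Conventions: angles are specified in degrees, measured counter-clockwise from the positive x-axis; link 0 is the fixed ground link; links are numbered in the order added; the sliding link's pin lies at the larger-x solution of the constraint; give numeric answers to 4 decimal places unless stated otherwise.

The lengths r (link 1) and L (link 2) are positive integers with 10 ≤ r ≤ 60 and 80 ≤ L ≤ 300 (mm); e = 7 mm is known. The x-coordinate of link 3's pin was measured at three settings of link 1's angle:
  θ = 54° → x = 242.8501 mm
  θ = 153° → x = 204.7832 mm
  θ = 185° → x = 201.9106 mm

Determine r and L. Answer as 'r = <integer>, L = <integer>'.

constraint per measurement: (x − r cos θ)² + (r sin θ − e)² = L²
subtracting the θ₁ and θ₂ equations cancels the r² and L² terms:
r = (x₁² − x₂²) / (2[(x₁cos θ₁ + e sin θ₁) − (x₂cos θ₂ + e sin θ₂)]) = 26.0000 → r = 26
L² = (x₁ − r cos θ₁)² + (r sin θ₁ − e)² = 51984.0161 → L = 228.0000 → L = 228
check at θ₃=185°: x = 201.9106 (printed 201.9106) ✓

r = 26, L = 228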